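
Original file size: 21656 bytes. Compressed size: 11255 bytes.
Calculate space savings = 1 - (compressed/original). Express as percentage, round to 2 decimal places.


ratio = compressed/original = 11255/21656 = 0.519717
savings = 1 - ratio = 1 - 0.519717 = 0.480283
as a percentage: 0.480283 * 100 = 48.03%

Space savings = 1 - 11255/21656 = 48.03%


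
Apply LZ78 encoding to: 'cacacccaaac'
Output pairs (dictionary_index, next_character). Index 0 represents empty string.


LZ78 encoding steps:
Dictionary: {0: ''}
Step 1: w='' (idx 0), next='c' -> output (0, 'c'), add 'c' as idx 1
Step 2: w='' (idx 0), next='a' -> output (0, 'a'), add 'a' as idx 2
Step 3: w='c' (idx 1), next='a' -> output (1, 'a'), add 'ca' as idx 3
Step 4: w='c' (idx 1), next='c' -> output (1, 'c'), add 'cc' as idx 4
Step 5: w='ca' (idx 3), next='a' -> output (3, 'a'), add 'caa' as idx 5
Step 6: w='a' (idx 2), next='c' -> output (2, 'c'), add 'ac' as idx 6


Encoded: [(0, 'c'), (0, 'a'), (1, 'a'), (1, 'c'), (3, 'a'), (2, 'c')]


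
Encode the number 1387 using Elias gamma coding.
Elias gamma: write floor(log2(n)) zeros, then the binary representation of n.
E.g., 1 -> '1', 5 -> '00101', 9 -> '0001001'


num_bits = floor(log2(1387)) + 1 = 11
leading_zeros = num_bits - 1 = 10
binary(1387) = 10101101011

Elias gamma(1387) = '0000000000' + '10101101011' = 000000000010101101011 (21 bits)


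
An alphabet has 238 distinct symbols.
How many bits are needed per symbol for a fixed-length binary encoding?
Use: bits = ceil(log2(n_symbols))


log2(238) = 7.8948
Bracket: 2^7 = 128 < 238 <= 2^8 = 256
So ceil(log2(238)) = 8

bits = ceil(log2(238)) = ceil(7.8948) = 8 bits


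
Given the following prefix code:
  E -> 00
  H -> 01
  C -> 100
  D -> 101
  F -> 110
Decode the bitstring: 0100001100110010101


Decoding step by step:
Bits 01 -> H
Bits 00 -> E
Bits 00 -> E
Bits 110 -> F
Bits 01 -> H
Bits 100 -> C
Bits 101 -> D
Bits 01 -> H


Decoded message: HEEFHCDH


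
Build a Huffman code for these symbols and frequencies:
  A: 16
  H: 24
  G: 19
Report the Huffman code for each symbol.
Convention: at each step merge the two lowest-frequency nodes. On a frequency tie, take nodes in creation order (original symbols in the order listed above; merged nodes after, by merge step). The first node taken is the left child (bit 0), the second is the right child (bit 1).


Huffman tree construction:
Step 1: Merge A(16) + G(19) = 35
Step 2: Merge H(24) + (A+G)(35) = 59
Read each symbol's code off the tree from the root (left child = 0, right child = 1).

Codes:
  A: 10 (length 2)
  H: 0 (length 1)
  G: 11 (length 2)
Average code length: 94/59 = 1.5932 bits/symbol


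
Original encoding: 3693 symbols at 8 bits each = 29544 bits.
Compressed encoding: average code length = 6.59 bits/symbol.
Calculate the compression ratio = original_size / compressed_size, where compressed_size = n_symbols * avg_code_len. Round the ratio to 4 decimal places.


original_size = n_symbols * orig_bits = 3693 * 8 = 29544 bits
compressed_size = n_symbols * avg_code_len = 3693 * 6.59 = 24336.87 bits
ratio = original_size / compressed_size = 29544 / 24336.87 = 1.214

Compression ratio = 1.214


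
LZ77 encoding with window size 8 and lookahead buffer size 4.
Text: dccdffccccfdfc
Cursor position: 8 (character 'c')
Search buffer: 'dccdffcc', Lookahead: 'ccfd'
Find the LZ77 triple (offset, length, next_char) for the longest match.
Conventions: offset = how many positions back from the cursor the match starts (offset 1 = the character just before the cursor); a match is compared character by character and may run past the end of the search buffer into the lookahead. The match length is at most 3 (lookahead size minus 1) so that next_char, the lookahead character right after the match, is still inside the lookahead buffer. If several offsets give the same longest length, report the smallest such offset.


Try each offset into the search buffer:
  offset=1 (pos 7, char 'c'): match length 2
  offset=2 (pos 6, char 'c'): match length 2
  offset=3 (pos 5, char 'f'): match length 0
  offset=4 (pos 4, char 'f'): match length 0
  offset=5 (pos 3, char 'd'): match length 0
  offset=6 (pos 2, char 'c'): match length 1
  offset=7 (pos 1, char 'c'): match length 2
  offset=8 (pos 0, char 'd'): match length 0
Longest match has length 2, found at offsets 1, 2, 7; take the smallest, offset 1.
next_char = character at position 8 + 2 = 10 -> 'f'

Best match: offset=1, length=2 (matching 'cc' starting at position 7)
LZ77 triple: (1, 2, 'f')


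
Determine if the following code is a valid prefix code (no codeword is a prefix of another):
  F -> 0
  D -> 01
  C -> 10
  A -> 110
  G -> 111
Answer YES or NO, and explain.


Checking each pair (does one codeword prefix another?):
  F='0' vs D='01': prefix -- VIOLATION

NO -- this is NOT a valid prefix code. F (0) is a prefix of D (01).


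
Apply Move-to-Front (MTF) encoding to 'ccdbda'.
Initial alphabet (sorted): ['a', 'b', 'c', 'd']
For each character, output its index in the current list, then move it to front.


MTF encoding:
'c': index 2 in ['a', 'b', 'c', 'd'] -> ['c', 'a', 'b', 'd']
'c': index 0 in ['c', 'a', 'b', 'd'] -> ['c', 'a', 'b', 'd']
'd': index 3 in ['c', 'a', 'b', 'd'] -> ['d', 'c', 'a', 'b']
'b': index 3 in ['d', 'c', 'a', 'b'] -> ['b', 'd', 'c', 'a']
'd': index 1 in ['b', 'd', 'c', 'a'] -> ['d', 'b', 'c', 'a']
'a': index 3 in ['d', 'b', 'c', 'a'] -> ['a', 'd', 'b', 'c']


Output: [2, 0, 3, 3, 1, 3]


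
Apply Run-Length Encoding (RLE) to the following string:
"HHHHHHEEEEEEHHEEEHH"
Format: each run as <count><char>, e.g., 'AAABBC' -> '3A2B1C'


Scanning runs left to right:
  i=0: run of 'H' x 6 -> '6H'
  i=6: run of 'E' x 6 -> '6E'
  i=12: run of 'H' x 2 -> '2H'
  i=14: run of 'E' x 3 -> '3E'
  i=17: run of 'H' x 2 -> '2H'

RLE = 6H6E2H3E2H


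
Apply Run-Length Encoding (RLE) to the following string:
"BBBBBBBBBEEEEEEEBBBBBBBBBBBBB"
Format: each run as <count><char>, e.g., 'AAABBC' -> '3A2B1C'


Scanning runs left to right:
  i=0: run of 'B' x 9 -> '9B'
  i=9: run of 'E' x 7 -> '7E'
  i=16: run of 'B' x 13 -> '13B'

RLE = 9B7E13B


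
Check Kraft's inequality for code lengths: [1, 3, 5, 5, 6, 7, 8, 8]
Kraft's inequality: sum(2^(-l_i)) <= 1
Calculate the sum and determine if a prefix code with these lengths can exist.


Sum = 2^(-1) + 2^(-3) + 2^(-5) + 2^(-5) + 2^(-6) + 2^(-7) + 2^(-8) + 2^(-8)
    = 0.5 + 0.125 + 0.03125 + 0.03125 + 0.015625 + 0.0078125 + 0.00390625 + 0.00390625
    = 184/256 = 0.71875
Since 0.71875 <= 1, Kraft's inequality IS satisfied.
A prefix code with these lengths CAN exist.

Kraft sum = 0.71875. Satisfied.


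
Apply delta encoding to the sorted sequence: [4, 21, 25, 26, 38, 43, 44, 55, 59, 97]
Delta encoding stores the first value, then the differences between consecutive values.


First value: 4
Deltas:
  21 - 4 = 17
  25 - 21 = 4
  26 - 25 = 1
  38 - 26 = 12
  43 - 38 = 5
  44 - 43 = 1
  55 - 44 = 11
  59 - 55 = 4
  97 - 59 = 38


Delta encoded: [4, 17, 4, 1, 12, 5, 1, 11, 4, 38]


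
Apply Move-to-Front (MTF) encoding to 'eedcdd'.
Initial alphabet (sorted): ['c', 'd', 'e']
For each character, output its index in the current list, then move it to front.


MTF encoding:
'e': index 2 in ['c', 'd', 'e'] -> ['e', 'c', 'd']
'e': index 0 in ['e', 'c', 'd'] -> ['e', 'c', 'd']
'd': index 2 in ['e', 'c', 'd'] -> ['d', 'e', 'c']
'c': index 2 in ['d', 'e', 'c'] -> ['c', 'd', 'e']
'd': index 1 in ['c', 'd', 'e'] -> ['d', 'c', 'e']
'd': index 0 in ['d', 'c', 'e'] -> ['d', 'c', 'e']


Output: [2, 0, 2, 2, 1, 0]


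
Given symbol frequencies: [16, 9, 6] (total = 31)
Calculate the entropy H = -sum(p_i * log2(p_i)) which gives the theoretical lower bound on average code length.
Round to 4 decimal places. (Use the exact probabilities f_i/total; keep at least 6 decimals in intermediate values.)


Per-symbol terms -p_i * log2(p_i) with p_i = f_i/31:
  p = 16/31 = 0.516129: log2(p) = -0.954196, -p*log2(p) = 0.492488
  p = 9/31 = 0.290323: log2(p) = -1.784271, -p*log2(p) = 0.518014
  p = 6/31 = 0.193548: log2(p) = -2.369234, -p*log2(p) = 0.458561
H = 0.492488 + 0.518014 + 0.458561 = 1.469063

H = 1.4691 bits/symbol


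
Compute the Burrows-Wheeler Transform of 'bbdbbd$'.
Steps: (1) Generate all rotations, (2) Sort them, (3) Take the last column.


Rotations (sorted):
  0: $bbdbbd -> last char: d
  1: bbd$bbd -> last char: d
  2: bbdbbd$ -> last char: $
  3: bd$bbdb -> last char: b
  4: bdbbd$b -> last char: b
  5: d$bbdbb -> last char: b
  6: dbbd$bb -> last char: b


BWT = dd$bbbb


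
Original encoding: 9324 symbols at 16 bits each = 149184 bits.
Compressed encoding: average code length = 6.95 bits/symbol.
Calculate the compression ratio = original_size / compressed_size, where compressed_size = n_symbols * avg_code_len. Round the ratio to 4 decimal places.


original_size = n_symbols * orig_bits = 9324 * 16 = 149184 bits
compressed_size = n_symbols * avg_code_len = 9324 * 6.95 = 64801.8 bits
ratio = original_size / compressed_size = 149184 / 64801.8 = 2.3022

Compression ratio = 2.3022


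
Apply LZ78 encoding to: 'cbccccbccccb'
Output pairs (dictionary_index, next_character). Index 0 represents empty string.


LZ78 encoding steps:
Dictionary: {0: ''}
Step 1: w='' (idx 0), next='c' -> output (0, 'c'), add 'c' as idx 1
Step 2: w='' (idx 0), next='b' -> output (0, 'b'), add 'b' as idx 2
Step 3: w='c' (idx 1), next='c' -> output (1, 'c'), add 'cc' as idx 3
Step 4: w='cc' (idx 3), next='b' -> output (3, 'b'), add 'ccb' as idx 4
Step 5: w='cc' (idx 3), next='c' -> output (3, 'c'), add 'ccc' as idx 5
Step 6: w='c' (idx 1), next='b' -> output (1, 'b'), add 'cb' as idx 6


Encoded: [(0, 'c'), (0, 'b'), (1, 'c'), (3, 'b'), (3, 'c'), (1, 'b')]


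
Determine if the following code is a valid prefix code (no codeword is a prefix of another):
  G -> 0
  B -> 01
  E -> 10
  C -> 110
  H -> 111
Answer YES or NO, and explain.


Checking each pair (does one codeword prefix another?):
  G='0' vs B='01': prefix -- VIOLATION

NO -- this is NOT a valid prefix code. G (0) is a prefix of B (01).


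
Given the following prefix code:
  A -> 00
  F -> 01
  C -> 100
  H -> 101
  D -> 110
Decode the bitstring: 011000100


Decoding step by step:
Bits 01 -> F
Bits 100 -> C
Bits 01 -> F
Bits 00 -> A


Decoded message: FCFA


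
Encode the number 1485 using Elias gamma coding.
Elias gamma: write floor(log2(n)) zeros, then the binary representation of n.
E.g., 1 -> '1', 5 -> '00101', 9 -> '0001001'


num_bits = floor(log2(1485)) + 1 = 11
leading_zeros = num_bits - 1 = 10
binary(1485) = 10111001101

Elias gamma(1485) = '0000000000' + '10111001101' = 000000000010111001101 (21 bits)


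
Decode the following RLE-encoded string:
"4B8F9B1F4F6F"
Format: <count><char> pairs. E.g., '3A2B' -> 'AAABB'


Expanding each <count><char> pair:
  4B -> 'BBBB'
  8F -> 'FFFFFFFF'
  9B -> 'BBBBBBBBB'
  1F -> 'F'
  4F -> 'FFFF'
  6F -> 'FFFFFF'

Decoded = BBBBFFFFFFFFBBBBBBBBBFFFFFFFFFFF


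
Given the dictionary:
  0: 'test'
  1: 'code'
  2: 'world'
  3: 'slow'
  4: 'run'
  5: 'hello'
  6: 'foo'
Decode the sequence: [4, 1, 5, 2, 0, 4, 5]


Look up each index in the dictionary:
  4 -> 'run'
  1 -> 'code'
  5 -> 'hello'
  2 -> 'world'
  0 -> 'test'
  4 -> 'run'
  5 -> 'hello'

Decoded: "run code hello world test run hello"


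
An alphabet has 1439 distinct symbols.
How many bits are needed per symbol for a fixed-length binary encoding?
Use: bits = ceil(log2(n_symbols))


log2(1439) = 10.4909
Bracket: 2^10 = 1024 < 1439 <= 2^11 = 2048
So ceil(log2(1439)) = 11

bits = ceil(log2(1439)) = ceil(10.4909) = 11 bits


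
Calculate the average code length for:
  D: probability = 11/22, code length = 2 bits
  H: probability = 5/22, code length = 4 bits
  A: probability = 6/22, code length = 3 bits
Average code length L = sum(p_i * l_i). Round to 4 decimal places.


Weighted contributions p_i * l_i:
  D: (11/22) * 2 = 22/22
  H: (5/22) * 4 = 20/22
  A: (6/22) * 3 = 18/22
Sum = (22 + 20 + 18)/22 = 60/22

L = 60/22 = 2.7273 bits/symbol


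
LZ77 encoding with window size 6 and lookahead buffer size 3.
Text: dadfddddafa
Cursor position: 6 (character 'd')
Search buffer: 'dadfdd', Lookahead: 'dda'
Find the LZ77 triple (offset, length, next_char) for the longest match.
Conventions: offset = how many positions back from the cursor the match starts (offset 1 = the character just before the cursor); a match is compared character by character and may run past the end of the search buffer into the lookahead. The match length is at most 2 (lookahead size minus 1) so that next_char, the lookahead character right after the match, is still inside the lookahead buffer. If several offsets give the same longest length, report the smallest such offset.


Try each offset into the search buffer:
  offset=1 (pos 5, char 'd'): match length 2
  offset=2 (pos 4, char 'd'): match length 2
  offset=3 (pos 3, char 'f'): match length 0
  offset=4 (pos 2, char 'd'): match length 1
  offset=5 (pos 1, char 'a'): match length 0
  offset=6 (pos 0, char 'd'): match length 1
Longest match has length 2, found at offsets 1, 2; take the smallest, offset 1.
next_char = character at position 6 + 2 = 8 -> 'a'

Best match: offset=1, length=2 (matching 'dd' starting at position 5)
LZ77 triple: (1, 2, 'a')


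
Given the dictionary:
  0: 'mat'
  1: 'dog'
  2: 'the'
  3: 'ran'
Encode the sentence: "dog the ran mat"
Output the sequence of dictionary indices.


Look up each word in the dictionary:
  'dog' -> 1
  'the' -> 2
  'ran' -> 3
  'mat' -> 0

Encoded: [1, 2, 3, 0]


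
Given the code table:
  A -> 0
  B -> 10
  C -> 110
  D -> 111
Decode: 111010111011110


Decoding:
111 -> D
0 -> A
10 -> B
111 -> D
0 -> A
111 -> D
10 -> B


Result: DABDADB


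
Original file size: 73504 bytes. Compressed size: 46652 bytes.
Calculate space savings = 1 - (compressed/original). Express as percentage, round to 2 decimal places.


ratio = compressed/original = 46652/73504 = 0.634687
savings = 1 - ratio = 1 - 0.634687 = 0.365313
as a percentage: 0.365313 * 100 = 36.53%

Space savings = 1 - 46652/73504 = 36.53%


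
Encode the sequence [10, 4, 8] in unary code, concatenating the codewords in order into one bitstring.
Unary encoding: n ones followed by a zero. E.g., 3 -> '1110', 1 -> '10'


Encode each number as n ones followed by a terminating 0:
  10 -> 11111111110 (11 bits)
  4 -> 11110 (5 bits)
  8 -> 111111110 (9 bits)
Total length = 11 + 5 + 9 = 25 bits.

Unary([10, 4, 8]) = 1111111111011110111111110 (25 bits)


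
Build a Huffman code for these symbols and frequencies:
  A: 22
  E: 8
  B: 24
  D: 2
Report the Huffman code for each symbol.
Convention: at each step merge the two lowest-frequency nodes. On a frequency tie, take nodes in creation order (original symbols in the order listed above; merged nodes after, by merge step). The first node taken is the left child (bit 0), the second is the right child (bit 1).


Huffman tree construction:
Step 1: Merge D(2) + E(8) = 10
Step 2: Merge (D+E)(10) + A(22) = 32
Step 3: Merge B(24) + ((D+E)+A)(32) = 56
Read each symbol's code off the tree from the root (left child = 0, right child = 1).

Codes:
  A: 11 (length 2)
  E: 101 (length 3)
  B: 0 (length 1)
  D: 100 (length 3)
Average code length: 98/56 = 1.7500 bits/symbol


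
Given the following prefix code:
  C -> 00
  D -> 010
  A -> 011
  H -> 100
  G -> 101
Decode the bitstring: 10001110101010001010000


Decoding step by step:
Bits 100 -> H
Bits 011 -> A
Bits 101 -> G
Bits 010 -> D
Bits 100 -> H
Bits 010 -> D
Bits 100 -> H
Bits 00 -> C


Decoded message: HAGDHDHC


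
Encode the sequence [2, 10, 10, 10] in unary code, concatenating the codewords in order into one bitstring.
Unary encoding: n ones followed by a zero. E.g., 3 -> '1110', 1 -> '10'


Encode each number as n ones followed by a terminating 0:
  2 -> 110 (3 bits)
  10 -> 11111111110 (11 bits)
  10 -> 11111111110 (11 bits)
  10 -> 11111111110 (11 bits)
Total length = 3 + 11 + 11 + 11 = 36 bits.

Unary([2, 10, 10, 10]) = 110111111111101111111111011111111110 (36 bits)


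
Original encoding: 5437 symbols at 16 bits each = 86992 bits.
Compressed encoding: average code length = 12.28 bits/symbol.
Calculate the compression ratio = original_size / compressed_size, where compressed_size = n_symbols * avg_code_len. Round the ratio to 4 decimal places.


original_size = n_symbols * orig_bits = 5437 * 16 = 86992 bits
compressed_size = n_symbols * avg_code_len = 5437 * 12.28 = 66766.36 bits
ratio = original_size / compressed_size = 86992 / 66766.36 = 1.3029

Compression ratio = 1.3029


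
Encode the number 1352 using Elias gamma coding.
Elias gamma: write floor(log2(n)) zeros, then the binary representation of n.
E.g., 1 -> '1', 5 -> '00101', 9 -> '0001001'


num_bits = floor(log2(1352)) + 1 = 11
leading_zeros = num_bits - 1 = 10
binary(1352) = 10101001000

Elias gamma(1352) = '0000000000' + '10101001000' = 000000000010101001000 (21 bits)


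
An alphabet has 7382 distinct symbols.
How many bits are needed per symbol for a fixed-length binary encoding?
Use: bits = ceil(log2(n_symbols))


log2(7382) = 12.8498
Bracket: 2^12 = 4096 < 7382 <= 2^13 = 8192
So ceil(log2(7382)) = 13

bits = ceil(log2(7382)) = ceil(12.8498) = 13 bits


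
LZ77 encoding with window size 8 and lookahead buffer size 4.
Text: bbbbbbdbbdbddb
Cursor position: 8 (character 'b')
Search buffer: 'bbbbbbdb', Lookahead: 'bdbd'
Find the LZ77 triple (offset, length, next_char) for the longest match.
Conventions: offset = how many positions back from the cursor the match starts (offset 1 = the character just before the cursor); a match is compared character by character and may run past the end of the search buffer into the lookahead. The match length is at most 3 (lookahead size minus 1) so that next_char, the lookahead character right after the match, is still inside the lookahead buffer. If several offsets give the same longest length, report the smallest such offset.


Try each offset into the search buffer:
  offset=1 (pos 7, char 'b'): match length 1
  offset=2 (pos 6, char 'd'): match length 0
  offset=3 (pos 5, char 'b'): match length 3
  offset=4 (pos 4, char 'b'): match length 1
  offset=5 (pos 3, char 'b'): match length 1
  offset=6 (pos 2, char 'b'): match length 1
  offset=7 (pos 1, char 'b'): match length 1
  offset=8 (pos 0, char 'b'): match length 1
Longest match has length 3 at offset 3.
next_char = character at position 8 + 3 = 11 -> 'd'

Best match: offset=3, length=3 (matching 'bdb' starting at position 5)
LZ77 triple: (3, 3, 'd')


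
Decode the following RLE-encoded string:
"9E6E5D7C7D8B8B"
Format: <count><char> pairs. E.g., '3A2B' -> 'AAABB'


Expanding each <count><char> pair:
  9E -> 'EEEEEEEEE'
  6E -> 'EEEEEE'
  5D -> 'DDDDD'
  7C -> 'CCCCCCC'
  7D -> 'DDDDDDD'
  8B -> 'BBBBBBBB'
  8B -> 'BBBBBBBB'

Decoded = EEEEEEEEEEEEEEEDDDDDCCCCCCCDDDDDDDBBBBBBBBBBBBBBBB


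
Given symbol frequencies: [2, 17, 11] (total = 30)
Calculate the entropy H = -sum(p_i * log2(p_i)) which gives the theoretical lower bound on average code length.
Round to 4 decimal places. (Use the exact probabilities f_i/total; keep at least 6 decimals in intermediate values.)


Per-symbol terms -p_i * log2(p_i) with p_i = f_i/30:
  p = 2/30 = 0.066667: log2(p) = -3.906891, -p*log2(p) = 0.260459
  p = 17/30 = 0.566667: log2(p) = -0.819428, -p*log2(p) = 0.464342
  p = 11/30 = 0.366667: log2(p) = -1.447459, -p*log2(p) = 0.530735
H = 0.260459 + 0.464342 + 0.530735 = 1.255536

H = 1.2555 bits/symbol


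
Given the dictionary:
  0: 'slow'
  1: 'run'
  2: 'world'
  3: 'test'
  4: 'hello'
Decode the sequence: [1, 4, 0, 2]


Look up each index in the dictionary:
  1 -> 'run'
  4 -> 'hello'
  0 -> 'slow'
  2 -> 'world'

Decoded: "run hello slow world"


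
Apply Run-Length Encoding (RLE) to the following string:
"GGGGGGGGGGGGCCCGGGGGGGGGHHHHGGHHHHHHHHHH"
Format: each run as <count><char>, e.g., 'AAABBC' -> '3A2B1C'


Scanning runs left to right:
  i=0: run of 'G' x 12 -> '12G'
  i=12: run of 'C' x 3 -> '3C'
  i=15: run of 'G' x 9 -> '9G'
  i=24: run of 'H' x 4 -> '4H'
  i=28: run of 'G' x 2 -> '2G'
  i=30: run of 'H' x 10 -> '10H'

RLE = 12G3C9G4H2G10H


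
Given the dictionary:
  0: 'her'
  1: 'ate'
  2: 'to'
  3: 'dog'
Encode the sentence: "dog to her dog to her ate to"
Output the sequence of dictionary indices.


Look up each word in the dictionary:
  'dog' -> 3
  'to' -> 2
  'her' -> 0
  'dog' -> 3
  'to' -> 2
  'her' -> 0
  'ate' -> 1
  'to' -> 2

Encoded: [3, 2, 0, 3, 2, 0, 1, 2]


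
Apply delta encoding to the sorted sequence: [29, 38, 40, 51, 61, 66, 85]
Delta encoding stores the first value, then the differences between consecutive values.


First value: 29
Deltas:
  38 - 29 = 9
  40 - 38 = 2
  51 - 40 = 11
  61 - 51 = 10
  66 - 61 = 5
  85 - 66 = 19


Delta encoded: [29, 9, 2, 11, 10, 5, 19]


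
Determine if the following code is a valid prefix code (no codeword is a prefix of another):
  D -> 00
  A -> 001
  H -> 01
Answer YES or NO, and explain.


Checking each pair (does one codeword prefix another?):
  D='00' vs A='001': prefix -- VIOLATION

NO -- this is NOT a valid prefix code. D (00) is a prefix of A (001).


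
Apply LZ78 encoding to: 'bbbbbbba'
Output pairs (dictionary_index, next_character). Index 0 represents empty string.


LZ78 encoding steps:
Dictionary: {0: ''}
Step 1: w='' (idx 0), next='b' -> output (0, 'b'), add 'b' as idx 1
Step 2: w='b' (idx 1), next='b' -> output (1, 'b'), add 'bb' as idx 2
Step 3: w='bb' (idx 2), next='b' -> output (2, 'b'), add 'bbb' as idx 3
Step 4: w='b' (idx 1), next='a' -> output (1, 'a'), add 'ba' as idx 4


Encoded: [(0, 'b'), (1, 'b'), (2, 'b'), (1, 'a')]


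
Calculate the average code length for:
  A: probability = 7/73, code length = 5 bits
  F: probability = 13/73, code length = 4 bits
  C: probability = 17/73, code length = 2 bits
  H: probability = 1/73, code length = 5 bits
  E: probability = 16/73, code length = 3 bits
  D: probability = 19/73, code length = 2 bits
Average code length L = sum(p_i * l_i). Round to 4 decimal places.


Weighted contributions p_i * l_i:
  A: (7/73) * 5 = 35/73
  F: (13/73) * 4 = 52/73
  C: (17/73) * 2 = 34/73
  H: (1/73) * 5 = 5/73
  E: (16/73) * 3 = 48/73
  D: (19/73) * 2 = 38/73
Sum = (35 + 52 + 34 + 5 + 48 + 38)/73 = 212/73

L = 212/73 = 2.9041 bits/symbol


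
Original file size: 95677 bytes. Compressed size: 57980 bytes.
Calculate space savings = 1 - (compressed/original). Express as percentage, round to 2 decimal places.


ratio = compressed/original = 57980/95677 = 0.605997
savings = 1 - ratio = 1 - 0.605997 = 0.394003
as a percentage: 0.394003 * 100 = 39.4%

Space savings = 1 - 57980/95677 = 39.4%


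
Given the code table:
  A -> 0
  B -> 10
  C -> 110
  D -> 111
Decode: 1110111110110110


Decoding:
111 -> D
0 -> A
111 -> D
110 -> C
110 -> C
110 -> C


Result: DADCCC


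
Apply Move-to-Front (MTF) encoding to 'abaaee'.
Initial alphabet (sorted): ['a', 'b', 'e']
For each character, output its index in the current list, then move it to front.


MTF encoding:
'a': index 0 in ['a', 'b', 'e'] -> ['a', 'b', 'e']
'b': index 1 in ['a', 'b', 'e'] -> ['b', 'a', 'e']
'a': index 1 in ['b', 'a', 'e'] -> ['a', 'b', 'e']
'a': index 0 in ['a', 'b', 'e'] -> ['a', 'b', 'e']
'e': index 2 in ['a', 'b', 'e'] -> ['e', 'a', 'b']
'e': index 0 in ['e', 'a', 'b'] -> ['e', 'a', 'b']


Output: [0, 1, 1, 0, 2, 0]


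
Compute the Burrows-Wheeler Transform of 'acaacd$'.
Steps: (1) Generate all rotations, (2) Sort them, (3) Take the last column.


Rotations (sorted):
  0: $acaacd -> last char: d
  1: aacd$ac -> last char: c
  2: acaacd$ -> last char: $
  3: acd$aca -> last char: a
  4: caacd$a -> last char: a
  5: cd$acaa -> last char: a
  6: d$acaac -> last char: c


BWT = dc$aaac


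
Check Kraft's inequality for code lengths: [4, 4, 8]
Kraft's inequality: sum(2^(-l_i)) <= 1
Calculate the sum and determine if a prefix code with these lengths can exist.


Sum = 2^(-4) + 2^(-4) + 2^(-8)
    = 0.0625 + 0.0625 + 0.00390625
    = 33/256 = 0.12890625
Since 0.12890625 <= 1, Kraft's inequality IS satisfied.
A prefix code with these lengths CAN exist.

Kraft sum = 0.12890625. Satisfied.


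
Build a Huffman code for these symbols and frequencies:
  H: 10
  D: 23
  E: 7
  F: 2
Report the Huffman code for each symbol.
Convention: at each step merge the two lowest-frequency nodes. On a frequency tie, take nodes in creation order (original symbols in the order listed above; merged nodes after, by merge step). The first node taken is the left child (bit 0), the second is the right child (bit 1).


Huffman tree construction:
Step 1: Merge F(2) + E(7) = 9
Step 2: Merge (F+E)(9) + H(10) = 19
Step 3: Merge ((F+E)+H)(19) + D(23) = 42
Read each symbol's code off the tree from the root (left child = 0, right child = 1).

Codes:
  H: 01 (length 2)
  D: 1 (length 1)
  E: 001 (length 3)
  F: 000 (length 3)
Average code length: 70/42 = 1.6667 bits/symbol


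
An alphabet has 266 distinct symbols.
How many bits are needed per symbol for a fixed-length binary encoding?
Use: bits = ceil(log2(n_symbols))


log2(266) = 8.0553
Bracket: 2^8 = 256 < 266 <= 2^9 = 512
So ceil(log2(266)) = 9

bits = ceil(log2(266)) = ceil(8.0553) = 9 bits


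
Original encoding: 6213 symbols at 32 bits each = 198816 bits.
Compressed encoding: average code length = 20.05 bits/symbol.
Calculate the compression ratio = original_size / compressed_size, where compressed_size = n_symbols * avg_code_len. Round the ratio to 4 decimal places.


original_size = n_symbols * orig_bits = 6213 * 32 = 198816 bits
compressed_size = n_symbols * avg_code_len = 6213 * 20.05 = 124570.65 bits
ratio = original_size / compressed_size = 198816 / 124570.65 = 1.596

Compression ratio = 1.596


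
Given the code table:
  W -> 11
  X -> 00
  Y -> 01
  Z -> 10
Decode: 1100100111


Decoding:
11 -> W
00 -> X
10 -> Z
01 -> Y
11 -> W


Result: WXZYW


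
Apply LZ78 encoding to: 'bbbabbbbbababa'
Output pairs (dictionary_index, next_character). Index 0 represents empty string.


LZ78 encoding steps:
Dictionary: {0: ''}
Step 1: w='' (idx 0), next='b' -> output (0, 'b'), add 'b' as idx 1
Step 2: w='b' (idx 1), next='b' -> output (1, 'b'), add 'bb' as idx 2
Step 3: w='' (idx 0), next='a' -> output (0, 'a'), add 'a' as idx 3
Step 4: w='bb' (idx 2), next='b' -> output (2, 'b'), add 'bbb' as idx 4
Step 5: w='bb' (idx 2), next='a' -> output (2, 'a'), add 'bba' as idx 5
Step 6: w='b' (idx 1), next='a' -> output (1, 'a'), add 'ba' as idx 6
Step 7: w='ba' (idx 6), end of input -> output (6, '')


Encoded: [(0, 'b'), (1, 'b'), (0, 'a'), (2, 'b'), (2, 'a'), (1, 'a'), (6, '')]


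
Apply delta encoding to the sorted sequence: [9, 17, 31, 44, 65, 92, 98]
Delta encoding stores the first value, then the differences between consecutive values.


First value: 9
Deltas:
  17 - 9 = 8
  31 - 17 = 14
  44 - 31 = 13
  65 - 44 = 21
  92 - 65 = 27
  98 - 92 = 6


Delta encoded: [9, 8, 14, 13, 21, 27, 6]


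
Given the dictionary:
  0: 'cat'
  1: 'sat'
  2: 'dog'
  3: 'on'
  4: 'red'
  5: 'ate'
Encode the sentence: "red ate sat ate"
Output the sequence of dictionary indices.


Look up each word in the dictionary:
  'red' -> 4
  'ate' -> 5
  'sat' -> 1
  'ate' -> 5

Encoded: [4, 5, 1, 5]


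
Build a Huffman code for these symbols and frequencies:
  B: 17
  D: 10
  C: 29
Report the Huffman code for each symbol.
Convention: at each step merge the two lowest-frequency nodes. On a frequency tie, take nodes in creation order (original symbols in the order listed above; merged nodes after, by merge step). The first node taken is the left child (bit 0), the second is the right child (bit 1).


Huffman tree construction:
Step 1: Merge D(10) + B(17) = 27
Step 2: Merge (D+B)(27) + C(29) = 56
Read each symbol's code off the tree from the root (left child = 0, right child = 1).

Codes:
  B: 01 (length 2)
  D: 00 (length 2)
  C: 1 (length 1)
Average code length: 83/56 = 1.4821 bits/symbol


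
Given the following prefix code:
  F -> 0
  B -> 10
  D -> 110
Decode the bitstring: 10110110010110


Decoding step by step:
Bits 10 -> B
Bits 110 -> D
Bits 110 -> D
Bits 0 -> F
Bits 10 -> B
Bits 110 -> D


Decoded message: BDDFBD


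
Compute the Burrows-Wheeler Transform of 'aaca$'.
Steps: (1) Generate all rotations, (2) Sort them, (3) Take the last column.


Rotations (sorted):
  0: $aaca -> last char: a
  1: a$aac -> last char: c
  2: aaca$ -> last char: $
  3: aca$a -> last char: a
  4: ca$aa -> last char: a


BWT = ac$aa


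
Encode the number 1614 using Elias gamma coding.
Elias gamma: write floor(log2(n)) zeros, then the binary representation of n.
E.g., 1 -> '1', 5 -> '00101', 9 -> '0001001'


num_bits = floor(log2(1614)) + 1 = 11
leading_zeros = num_bits - 1 = 10
binary(1614) = 11001001110

Elias gamma(1614) = '0000000000' + '11001001110' = 000000000011001001110 (21 bits)


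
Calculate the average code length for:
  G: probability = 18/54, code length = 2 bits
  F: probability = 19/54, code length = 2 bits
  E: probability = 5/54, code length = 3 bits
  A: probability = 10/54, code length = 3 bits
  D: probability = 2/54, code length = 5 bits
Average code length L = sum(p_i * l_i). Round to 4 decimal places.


Weighted contributions p_i * l_i:
  G: (18/54) * 2 = 36/54
  F: (19/54) * 2 = 38/54
  E: (5/54) * 3 = 15/54
  A: (10/54) * 3 = 30/54
  D: (2/54) * 5 = 10/54
Sum = (36 + 38 + 15 + 30 + 10)/54 = 129/54

L = 129/54 = 2.3889 bits/symbol


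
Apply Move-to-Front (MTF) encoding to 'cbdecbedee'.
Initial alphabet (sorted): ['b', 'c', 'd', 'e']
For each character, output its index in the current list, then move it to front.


MTF encoding:
'c': index 1 in ['b', 'c', 'd', 'e'] -> ['c', 'b', 'd', 'e']
'b': index 1 in ['c', 'b', 'd', 'e'] -> ['b', 'c', 'd', 'e']
'd': index 2 in ['b', 'c', 'd', 'e'] -> ['d', 'b', 'c', 'e']
'e': index 3 in ['d', 'b', 'c', 'e'] -> ['e', 'd', 'b', 'c']
'c': index 3 in ['e', 'd', 'b', 'c'] -> ['c', 'e', 'd', 'b']
'b': index 3 in ['c', 'e', 'd', 'b'] -> ['b', 'c', 'e', 'd']
'e': index 2 in ['b', 'c', 'e', 'd'] -> ['e', 'b', 'c', 'd']
'd': index 3 in ['e', 'b', 'c', 'd'] -> ['d', 'e', 'b', 'c']
'e': index 1 in ['d', 'e', 'b', 'c'] -> ['e', 'd', 'b', 'c']
'e': index 0 in ['e', 'd', 'b', 'c'] -> ['e', 'd', 'b', 'c']


Output: [1, 1, 2, 3, 3, 3, 2, 3, 1, 0]


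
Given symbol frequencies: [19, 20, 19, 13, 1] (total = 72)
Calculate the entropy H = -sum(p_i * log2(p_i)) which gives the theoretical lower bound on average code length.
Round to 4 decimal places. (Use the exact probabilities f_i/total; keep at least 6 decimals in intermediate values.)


Per-symbol terms -p_i * log2(p_i) with p_i = f_i/72:
  p = 19/72 = 0.263889: log2(p) = -1.921997, -p*log2(p) = 0.507194
  p = 20/72 = 0.277778: log2(p) = -1.847997, -p*log2(p) = 0.513332
  p = 19/72 = 0.263889: log2(p) = -1.921997, -p*log2(p) = 0.507194
  p = 13/72 = 0.180556: log2(p) = -2.469485, -p*log2(p) = 0.445879
  p = 1/72 = 0.013889: log2(p) = -6.169925, -p*log2(p) = 0.085693
H = 0.507194 + 0.513332 + 0.507194 + 0.445879 + 0.085693 = 2.059292

H = 2.0593 bits/symbol


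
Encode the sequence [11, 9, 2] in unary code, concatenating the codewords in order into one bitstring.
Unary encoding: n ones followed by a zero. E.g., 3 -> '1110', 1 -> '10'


Encode each number as n ones followed by a terminating 0:
  11 -> 111111111110 (12 bits)
  9 -> 1111111110 (10 bits)
  2 -> 110 (3 bits)
Total length = 12 + 10 + 3 = 25 bits.

Unary([11, 9, 2]) = 1111111111101111111110110 (25 bits)


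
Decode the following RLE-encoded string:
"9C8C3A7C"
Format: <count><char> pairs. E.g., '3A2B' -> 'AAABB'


Expanding each <count><char> pair:
  9C -> 'CCCCCCCCC'
  8C -> 'CCCCCCCC'
  3A -> 'AAA'
  7C -> 'CCCCCCC'

Decoded = CCCCCCCCCCCCCCCCCAAACCCCCCC


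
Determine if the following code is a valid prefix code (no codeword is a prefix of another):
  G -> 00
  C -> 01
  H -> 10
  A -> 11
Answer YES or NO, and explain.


Checking each pair (does one codeword prefix another?):
  G='00' vs C='01': no prefix
  G='00' vs H='10': no prefix
  G='00' vs A='11': no prefix
  C='01' vs G='00': no prefix
  C='01' vs H='10': no prefix
  C='01' vs A='11': no prefix
  H='10' vs G='00': no prefix
  H='10' vs C='01': no prefix
  H='10' vs A='11': no prefix
  A='11' vs G='00': no prefix
  A='11' vs C='01': no prefix
  A='11' vs H='10': no prefix
No violation found over all pairs.

YES -- this is a valid prefix code. No codeword is a prefix of any other codeword.


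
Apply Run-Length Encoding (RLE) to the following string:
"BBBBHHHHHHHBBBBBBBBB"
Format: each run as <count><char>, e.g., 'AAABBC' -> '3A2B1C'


Scanning runs left to right:
  i=0: run of 'B' x 4 -> '4B'
  i=4: run of 'H' x 7 -> '7H'
  i=11: run of 'B' x 9 -> '9B'

RLE = 4B7H9B


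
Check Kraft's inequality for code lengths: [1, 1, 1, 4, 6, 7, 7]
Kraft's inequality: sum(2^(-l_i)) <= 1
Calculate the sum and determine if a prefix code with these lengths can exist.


Sum = 2^(-1) + 2^(-1) + 2^(-1) + 2^(-4) + 2^(-6) + 2^(-7) + 2^(-7)
    = 0.5 + 0.5 + 0.5 + 0.0625 + 0.015625 + 0.0078125 + 0.0078125
    = 204/128 = 1.59375
Since 1.59375 > 1, Kraft's inequality is NOT satisfied.
A prefix code with these lengths CANNOT exist.

Kraft sum = 1.59375. Not satisfied.


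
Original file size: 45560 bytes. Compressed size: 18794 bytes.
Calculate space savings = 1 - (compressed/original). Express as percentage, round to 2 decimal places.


ratio = compressed/original = 18794/45560 = 0.412511
savings = 1 - ratio = 1 - 0.412511 = 0.587489
as a percentage: 0.587489 * 100 = 58.75%

Space savings = 1 - 18794/45560 = 58.75%


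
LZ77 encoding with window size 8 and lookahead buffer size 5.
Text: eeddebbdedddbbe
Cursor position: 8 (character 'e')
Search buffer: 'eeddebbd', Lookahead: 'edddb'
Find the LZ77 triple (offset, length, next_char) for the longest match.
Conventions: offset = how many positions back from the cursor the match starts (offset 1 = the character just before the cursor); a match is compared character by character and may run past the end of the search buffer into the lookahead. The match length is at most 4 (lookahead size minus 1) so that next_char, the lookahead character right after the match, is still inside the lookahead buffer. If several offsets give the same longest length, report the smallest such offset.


Try each offset into the search buffer:
  offset=1 (pos 7, char 'd'): match length 0
  offset=2 (pos 6, char 'b'): match length 0
  offset=3 (pos 5, char 'b'): match length 0
  offset=4 (pos 4, char 'e'): match length 1
  offset=5 (pos 3, char 'd'): match length 0
  offset=6 (pos 2, char 'd'): match length 0
  offset=7 (pos 1, char 'e'): match length 3
  offset=8 (pos 0, char 'e'): match length 1
Longest match has length 3 at offset 7.
next_char = character at position 8 + 3 = 11 -> 'd'

Best match: offset=7, length=3 (matching 'edd' starting at position 1)
LZ77 triple: (7, 3, 'd')


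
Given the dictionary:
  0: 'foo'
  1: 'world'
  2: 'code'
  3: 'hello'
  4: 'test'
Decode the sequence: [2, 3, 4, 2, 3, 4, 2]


Look up each index in the dictionary:
  2 -> 'code'
  3 -> 'hello'
  4 -> 'test'
  2 -> 'code'
  3 -> 'hello'
  4 -> 'test'
  2 -> 'code'

Decoded: "code hello test code hello test code"


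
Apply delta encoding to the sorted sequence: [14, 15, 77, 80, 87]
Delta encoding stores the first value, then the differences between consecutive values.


First value: 14
Deltas:
  15 - 14 = 1
  77 - 15 = 62
  80 - 77 = 3
  87 - 80 = 7


Delta encoded: [14, 1, 62, 3, 7]


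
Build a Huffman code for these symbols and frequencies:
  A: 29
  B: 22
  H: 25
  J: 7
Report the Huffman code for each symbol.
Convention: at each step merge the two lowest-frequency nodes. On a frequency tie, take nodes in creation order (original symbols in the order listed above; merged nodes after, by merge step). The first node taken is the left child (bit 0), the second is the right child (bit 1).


Huffman tree construction:
Step 1: Merge J(7) + B(22) = 29
Step 2: Merge H(25) + A(29) = 54
Step 3: Merge (J+B)(29) + (H+A)(54) = 83
Read each symbol's code off the tree from the root (left child = 0, right child = 1).

Codes:
  A: 11 (length 2)
  B: 01 (length 2)
  H: 10 (length 2)
  J: 00 (length 2)
Average code length: 166/83 = 2.0000 bits/symbol


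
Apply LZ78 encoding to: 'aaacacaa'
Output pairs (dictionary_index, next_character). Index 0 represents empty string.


LZ78 encoding steps:
Dictionary: {0: ''}
Step 1: w='' (idx 0), next='a' -> output (0, 'a'), add 'a' as idx 1
Step 2: w='a' (idx 1), next='a' -> output (1, 'a'), add 'aa' as idx 2
Step 3: w='' (idx 0), next='c' -> output (0, 'c'), add 'c' as idx 3
Step 4: w='a' (idx 1), next='c' -> output (1, 'c'), add 'ac' as idx 4
Step 5: w='aa' (idx 2), end of input -> output (2, '')


Encoded: [(0, 'a'), (1, 'a'), (0, 'c'), (1, 'c'), (2, '')]


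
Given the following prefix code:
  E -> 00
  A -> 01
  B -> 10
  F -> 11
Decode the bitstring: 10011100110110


Decoding step by step:
Bits 10 -> B
Bits 01 -> A
Bits 11 -> F
Bits 00 -> E
Bits 11 -> F
Bits 01 -> A
Bits 10 -> B


Decoded message: BAFEFAB


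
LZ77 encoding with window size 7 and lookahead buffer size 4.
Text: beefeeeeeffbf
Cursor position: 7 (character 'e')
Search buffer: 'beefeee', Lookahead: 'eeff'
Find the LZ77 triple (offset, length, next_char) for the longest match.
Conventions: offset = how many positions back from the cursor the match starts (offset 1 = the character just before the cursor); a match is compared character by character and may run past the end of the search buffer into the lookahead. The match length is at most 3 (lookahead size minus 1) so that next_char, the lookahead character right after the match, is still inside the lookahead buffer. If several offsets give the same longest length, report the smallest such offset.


Try each offset into the search buffer:
  offset=1 (pos 6, char 'e'): match length 2
  offset=2 (pos 5, char 'e'): match length 2
  offset=3 (pos 4, char 'e'): match length 2
  offset=4 (pos 3, char 'f'): match length 0
  offset=5 (pos 2, char 'e'): match length 1
  offset=6 (pos 1, char 'e'): match length 3
  offset=7 (pos 0, char 'b'): match length 0
Longest match has length 3 at offset 6.
next_char = character at position 7 + 3 = 10 -> 'f'

Best match: offset=6, length=3 (matching 'eef' starting at position 1)
LZ77 triple: (6, 3, 'f')


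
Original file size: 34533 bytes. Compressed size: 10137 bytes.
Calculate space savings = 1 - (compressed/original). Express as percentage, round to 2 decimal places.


ratio = compressed/original = 10137/34533 = 0.293545
savings = 1 - ratio = 1 - 0.293545 = 0.706455
as a percentage: 0.706455 * 100 = 70.65%

Space savings = 1 - 10137/34533 = 70.65%


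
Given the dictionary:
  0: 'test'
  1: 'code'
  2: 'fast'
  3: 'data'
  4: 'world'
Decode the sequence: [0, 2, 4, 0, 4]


Look up each index in the dictionary:
  0 -> 'test'
  2 -> 'fast'
  4 -> 'world'
  0 -> 'test'
  4 -> 'world'

Decoded: "test fast world test world"


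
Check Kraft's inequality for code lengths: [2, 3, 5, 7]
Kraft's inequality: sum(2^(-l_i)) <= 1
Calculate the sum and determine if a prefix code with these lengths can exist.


Sum = 2^(-2) + 2^(-3) + 2^(-5) + 2^(-7)
    = 0.25 + 0.125 + 0.03125 + 0.0078125
    = 53/128 = 0.4140625
Since 0.4140625 <= 1, Kraft's inequality IS satisfied.
A prefix code with these lengths CAN exist.

Kraft sum = 0.4140625. Satisfied.


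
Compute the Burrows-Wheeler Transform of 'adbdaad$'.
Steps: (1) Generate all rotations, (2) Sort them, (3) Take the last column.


Rotations (sorted):
  0: $adbdaad -> last char: d
  1: aad$adbd -> last char: d
  2: ad$adbda -> last char: a
  3: adbdaad$ -> last char: $
  4: bdaad$ad -> last char: d
  5: d$adbdaa -> last char: a
  6: daad$adb -> last char: b
  7: dbdaad$a -> last char: a


BWT = dda$daba


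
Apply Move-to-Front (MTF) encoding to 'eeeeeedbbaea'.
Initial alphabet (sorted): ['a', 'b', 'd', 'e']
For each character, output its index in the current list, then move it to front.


MTF encoding:
'e': index 3 in ['a', 'b', 'd', 'e'] -> ['e', 'a', 'b', 'd']
'e': index 0 in ['e', 'a', 'b', 'd'] -> ['e', 'a', 'b', 'd']
'e': index 0 in ['e', 'a', 'b', 'd'] -> ['e', 'a', 'b', 'd']
'e': index 0 in ['e', 'a', 'b', 'd'] -> ['e', 'a', 'b', 'd']
'e': index 0 in ['e', 'a', 'b', 'd'] -> ['e', 'a', 'b', 'd']
'e': index 0 in ['e', 'a', 'b', 'd'] -> ['e', 'a', 'b', 'd']
'd': index 3 in ['e', 'a', 'b', 'd'] -> ['d', 'e', 'a', 'b']
'b': index 3 in ['d', 'e', 'a', 'b'] -> ['b', 'd', 'e', 'a']
'b': index 0 in ['b', 'd', 'e', 'a'] -> ['b', 'd', 'e', 'a']
'a': index 3 in ['b', 'd', 'e', 'a'] -> ['a', 'b', 'd', 'e']
'e': index 3 in ['a', 'b', 'd', 'e'] -> ['e', 'a', 'b', 'd']
'a': index 1 in ['e', 'a', 'b', 'd'] -> ['a', 'e', 'b', 'd']


Output: [3, 0, 0, 0, 0, 0, 3, 3, 0, 3, 3, 1]
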